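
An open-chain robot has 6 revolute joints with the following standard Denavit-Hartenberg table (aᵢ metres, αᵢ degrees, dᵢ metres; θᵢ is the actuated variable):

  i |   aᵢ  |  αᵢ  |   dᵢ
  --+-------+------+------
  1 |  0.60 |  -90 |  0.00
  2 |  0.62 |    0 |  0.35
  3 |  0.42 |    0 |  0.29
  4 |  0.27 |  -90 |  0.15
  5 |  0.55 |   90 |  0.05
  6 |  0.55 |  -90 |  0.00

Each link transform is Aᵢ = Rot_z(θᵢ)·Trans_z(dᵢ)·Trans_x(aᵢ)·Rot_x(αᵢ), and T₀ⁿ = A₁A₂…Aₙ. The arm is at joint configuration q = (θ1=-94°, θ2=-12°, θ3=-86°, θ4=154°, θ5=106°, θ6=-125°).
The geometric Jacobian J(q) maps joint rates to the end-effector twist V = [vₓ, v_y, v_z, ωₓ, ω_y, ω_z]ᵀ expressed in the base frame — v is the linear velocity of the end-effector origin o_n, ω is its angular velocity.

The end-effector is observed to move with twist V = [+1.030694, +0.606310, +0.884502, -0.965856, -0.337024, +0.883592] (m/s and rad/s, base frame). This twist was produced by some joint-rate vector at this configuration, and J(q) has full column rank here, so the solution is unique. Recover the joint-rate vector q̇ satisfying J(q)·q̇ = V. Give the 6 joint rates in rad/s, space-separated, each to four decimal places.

o_n = [0.4519, -1.6304, 0.5985]
J₁: ẑ×o_n = [1.6304, 0.4519, -0.0000], ω = ẑ
J2: z=[0.9976, -0.0698, 0.0000] o=[-0.0419, -0.5985, 0.0000] → [-0.0418, -0.5971, -0.9949, 0.9976, -0.0698, 0.0000]
J3: z=[0.9976, -0.0698, 0.0000] o=[0.2650, -1.2279, 0.1289] → [-0.0328, -0.4685, -0.3884, 0.9976, -0.0698, 0.0000]
J4: z=[0.9976, -0.0698, 0.0000] o=[0.5584, -1.1898, 0.5448] → [-0.0037, -0.0536, -0.4469, 0.9976, -0.0698, 0.0000]
J5: z=[0.0578, 0.8270, -0.5592] o=[0.6975, -1.3509, 0.3210] → [0.0733, 0.1213, 0.1869, 0.0578, 0.8270, -0.5592]
J6: z=[-0.3125, -0.5170, -0.7969] o=[0.1789, -1.1881, 0.4187] → [-0.4454, -0.1614, 0.2794, -0.3125, -0.5170, -0.7969]
q̇ = J⁺·V = [0.6450, -0.9500, 0.4580, -0.4400, -0.4680, 0.0290]

0.6450 -0.9500 0.4580 -0.4400 -0.4680 0.0290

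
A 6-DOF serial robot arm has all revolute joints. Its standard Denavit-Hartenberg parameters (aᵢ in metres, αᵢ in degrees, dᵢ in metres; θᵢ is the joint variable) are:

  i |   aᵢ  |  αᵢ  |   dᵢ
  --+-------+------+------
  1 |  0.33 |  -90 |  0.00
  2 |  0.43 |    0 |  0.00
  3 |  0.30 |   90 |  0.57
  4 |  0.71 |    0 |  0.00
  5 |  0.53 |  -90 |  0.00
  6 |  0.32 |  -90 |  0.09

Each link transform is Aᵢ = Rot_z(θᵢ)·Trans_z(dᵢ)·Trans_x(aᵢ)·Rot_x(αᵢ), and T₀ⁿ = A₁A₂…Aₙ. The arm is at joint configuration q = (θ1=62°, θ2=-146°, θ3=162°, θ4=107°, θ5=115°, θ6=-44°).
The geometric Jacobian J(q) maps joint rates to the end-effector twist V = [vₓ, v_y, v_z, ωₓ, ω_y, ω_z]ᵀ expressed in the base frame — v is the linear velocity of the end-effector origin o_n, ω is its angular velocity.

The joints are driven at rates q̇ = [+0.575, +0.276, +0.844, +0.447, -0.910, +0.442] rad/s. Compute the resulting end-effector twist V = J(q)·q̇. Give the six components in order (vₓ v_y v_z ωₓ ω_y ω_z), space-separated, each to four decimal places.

-0.1647 -0.5924 0.5531 -0.6253 0.5099 0.0484

o_n = [-0.7643, -0.0031, 0.5678]
J₁: ẑ×o_n = [0.0031, -0.7643, 0.0000], ω = ẑ
J2: z=[-0.8829, 0.4695, 0.0000] o=[0.1549, 0.2914, 0.0000] → [0.2666, 0.5013, 0.6915, -0.8829, 0.4695, 0.0000]
J3: z=[-0.8829, 0.4695, 0.0000] o=[-0.0124, -0.0234, 0.2405] → [0.1537, 0.2890, 0.3350, -0.8829, 0.4695, 0.0000]
J4: z=[0.1294, 0.2434, 0.9613] o=[-0.3803, 0.4988, 0.1578] → [0.5822, -0.4222, 0.0285, 0.1294, 0.2434, 0.9613]
J5: z=[0.1294, 0.2434, 0.9613] o=[-1.0735, 0.6414, 0.2150] → [0.7054, 0.2515, -0.1586, 0.1294, 0.2434, 0.9613]
J6: z=[0.9581, 0.2190, -0.1844] o=[-0.9381, 0.1406, 0.3235] → [0.0270, -0.2661, -0.1757, 0.9581, 0.2190, -0.1844]
V = J·q̇ = [-0.1647, -0.5924, 0.5531, -0.6253, 0.5099, 0.0484]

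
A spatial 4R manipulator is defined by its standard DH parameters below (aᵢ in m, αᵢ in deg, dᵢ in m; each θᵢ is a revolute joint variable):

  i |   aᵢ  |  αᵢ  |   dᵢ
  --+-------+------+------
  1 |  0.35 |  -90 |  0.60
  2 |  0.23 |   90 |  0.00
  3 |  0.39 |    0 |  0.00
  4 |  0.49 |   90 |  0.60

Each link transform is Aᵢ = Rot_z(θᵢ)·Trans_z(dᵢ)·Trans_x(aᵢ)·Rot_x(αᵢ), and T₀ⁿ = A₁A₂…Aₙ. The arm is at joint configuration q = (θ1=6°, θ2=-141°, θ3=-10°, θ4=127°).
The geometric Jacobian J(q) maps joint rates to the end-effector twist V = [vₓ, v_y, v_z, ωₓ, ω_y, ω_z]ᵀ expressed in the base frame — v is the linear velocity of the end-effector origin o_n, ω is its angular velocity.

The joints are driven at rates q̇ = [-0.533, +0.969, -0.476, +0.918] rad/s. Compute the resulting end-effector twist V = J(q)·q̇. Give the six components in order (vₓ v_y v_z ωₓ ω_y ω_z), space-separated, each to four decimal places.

o_n = [-0.3687, 0.3322, 0.3802]
J₁: ẑ×o_n = [-0.3322, -0.3687, 0.0000], ω = ẑ
J2: z=[-0.1045, 0.9945, 0.0000] o=[0.3481, 0.0366, 0.6000] → [-0.2186, -0.0230, 0.6819, -0.1045, 0.9945, 0.0000]
J3: z=[-0.6259, -0.0658, -0.7771] o=[0.1703, 0.0179, 0.7447] → [0.2682, 0.1907, -0.2321, -0.6259, -0.0658, -0.7771]
J4: z=[-0.6259, -0.0658, -0.7771] o=[-0.1195, -0.0807, 0.9864] → [0.3607, -0.1858, -0.2748, -0.6259, -0.0658, -0.7771]
V = J·q̇ = [0.1686, -0.0871, 0.5191, -0.3779, 0.9346, -0.8765]

0.1686 -0.0871 0.5191 -0.3779 0.9346 -0.8765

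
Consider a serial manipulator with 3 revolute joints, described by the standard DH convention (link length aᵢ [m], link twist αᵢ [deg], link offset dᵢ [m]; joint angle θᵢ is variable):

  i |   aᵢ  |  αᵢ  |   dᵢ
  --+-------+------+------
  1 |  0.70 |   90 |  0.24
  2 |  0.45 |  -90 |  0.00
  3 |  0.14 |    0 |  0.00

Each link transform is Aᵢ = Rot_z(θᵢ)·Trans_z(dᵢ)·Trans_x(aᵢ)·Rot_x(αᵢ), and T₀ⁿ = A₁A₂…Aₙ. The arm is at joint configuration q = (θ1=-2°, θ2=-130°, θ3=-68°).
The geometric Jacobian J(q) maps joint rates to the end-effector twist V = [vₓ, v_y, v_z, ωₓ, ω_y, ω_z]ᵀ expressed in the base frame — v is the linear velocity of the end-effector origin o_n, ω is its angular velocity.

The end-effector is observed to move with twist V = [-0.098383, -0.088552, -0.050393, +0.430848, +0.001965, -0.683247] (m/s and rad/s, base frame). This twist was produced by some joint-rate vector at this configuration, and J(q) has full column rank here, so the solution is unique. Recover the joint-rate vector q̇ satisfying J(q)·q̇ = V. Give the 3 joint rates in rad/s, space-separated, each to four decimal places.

-0.3220 -0.0170 0.5620

o_n = [0.3723, -0.1429, -0.1449]
J₁: ẑ×o_n = [0.1429, 0.3723, -0.0000], ω = ẑ
J2: z=[-0.0349, -0.9994, 0.0000] o=[0.6996, -0.0244, 0.2400] → [0.3847, -0.0134, -0.3230, -0.0349, -0.9994, 0.0000]
J3: z=[0.7656, -0.0267, -0.6428] o=[0.4105, -0.0143, -0.1047] → [-0.0816, 0.0553, -0.0994, 0.7656, -0.0267, -0.6428]
q̇ = J⁺·V = [-0.3220, -0.0170, 0.5620]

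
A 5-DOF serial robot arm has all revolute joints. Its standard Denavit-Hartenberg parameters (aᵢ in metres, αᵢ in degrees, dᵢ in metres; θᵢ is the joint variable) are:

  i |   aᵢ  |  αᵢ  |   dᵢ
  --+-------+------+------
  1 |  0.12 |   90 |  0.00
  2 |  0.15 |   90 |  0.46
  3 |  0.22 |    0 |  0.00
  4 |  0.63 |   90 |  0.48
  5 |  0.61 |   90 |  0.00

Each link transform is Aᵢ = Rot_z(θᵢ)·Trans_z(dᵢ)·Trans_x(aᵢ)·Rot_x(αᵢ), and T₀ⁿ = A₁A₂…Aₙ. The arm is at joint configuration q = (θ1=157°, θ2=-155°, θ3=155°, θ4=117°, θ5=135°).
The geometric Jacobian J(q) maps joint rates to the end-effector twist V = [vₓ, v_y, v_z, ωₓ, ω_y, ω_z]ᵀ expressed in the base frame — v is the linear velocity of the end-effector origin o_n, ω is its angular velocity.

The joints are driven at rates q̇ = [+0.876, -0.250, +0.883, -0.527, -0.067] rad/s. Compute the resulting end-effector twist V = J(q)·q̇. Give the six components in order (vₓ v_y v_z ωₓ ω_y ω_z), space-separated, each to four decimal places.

-0.4790 0.1991 0.1173 0.0976 -0.3105 1.1703

o_n = [0.3471, 0.2377, 0.8439]
J₁: ẑ×o_n = [-0.2377, 0.3471, 0.0000], ω = ẑ
J2: z=[0.3907, 0.9205, 0.0000] o=[-0.1105, 0.0469, 0.0000] → [0.7768, -0.3297, -0.3467, 0.3907, 0.9205, 0.0000]
J3: z=[0.3890, -0.1651, 0.9063] o=[0.1944, 0.4172, -0.0634] → [0.0129, -0.2145, -0.0446, 0.3890, -0.1651, 0.9063]
J4: z=[0.3890, -0.1651, 0.9063] o=[0.0644, 0.5734, 0.0209] → [0.1683, -0.0639, -0.0839, 0.3890, -0.1651, 0.9063]
J5: z=[-0.8474, 0.3218, 0.4224] o=[0.0235, -0.0932, 0.4466] → [-0.0119, 0.4734, -0.3846, -0.8474, 0.3218, 0.4224]
V = J·q̇ = [-0.4790, 0.1991, 0.1173, 0.0976, -0.3105, 1.1703]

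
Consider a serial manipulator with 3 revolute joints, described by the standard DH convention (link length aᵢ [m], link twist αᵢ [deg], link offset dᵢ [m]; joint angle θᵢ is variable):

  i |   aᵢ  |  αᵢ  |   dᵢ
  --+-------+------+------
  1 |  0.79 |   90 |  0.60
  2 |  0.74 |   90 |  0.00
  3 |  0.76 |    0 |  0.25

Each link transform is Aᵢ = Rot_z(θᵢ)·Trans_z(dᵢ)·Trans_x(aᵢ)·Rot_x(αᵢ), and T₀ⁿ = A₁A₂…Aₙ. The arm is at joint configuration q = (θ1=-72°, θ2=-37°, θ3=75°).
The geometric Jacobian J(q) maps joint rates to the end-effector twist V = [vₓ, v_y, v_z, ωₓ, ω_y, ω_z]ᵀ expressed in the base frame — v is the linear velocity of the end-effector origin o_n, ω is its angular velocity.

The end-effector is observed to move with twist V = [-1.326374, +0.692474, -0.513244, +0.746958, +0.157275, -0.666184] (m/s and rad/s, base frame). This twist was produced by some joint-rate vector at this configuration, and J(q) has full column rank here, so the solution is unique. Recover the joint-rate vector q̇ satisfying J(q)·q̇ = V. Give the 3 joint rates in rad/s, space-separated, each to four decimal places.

o_n = [-0.2694, -1.5466, -0.1634]
J₁: ẑ×o_n = [1.5466, -0.2694, 0.0000], ω = ẑ
J2: z=[-0.9511, -0.3090, 0.0000] o=[0.2441, -0.7513, 0.6000] → [0.2359, -0.7260, 0.5976, -0.9511, -0.3090, 0.0000]
J3: z=[-0.1860, 0.5724, -0.7986] o=[0.4267, -1.3134, 0.1547] → [-0.3682, 0.4968, 0.4418, -0.1860, 0.5724, -0.7986]
q̇ = J⁺·V = [-0.7740, -0.7590, -0.1350]

-0.7740 -0.7590 -0.1350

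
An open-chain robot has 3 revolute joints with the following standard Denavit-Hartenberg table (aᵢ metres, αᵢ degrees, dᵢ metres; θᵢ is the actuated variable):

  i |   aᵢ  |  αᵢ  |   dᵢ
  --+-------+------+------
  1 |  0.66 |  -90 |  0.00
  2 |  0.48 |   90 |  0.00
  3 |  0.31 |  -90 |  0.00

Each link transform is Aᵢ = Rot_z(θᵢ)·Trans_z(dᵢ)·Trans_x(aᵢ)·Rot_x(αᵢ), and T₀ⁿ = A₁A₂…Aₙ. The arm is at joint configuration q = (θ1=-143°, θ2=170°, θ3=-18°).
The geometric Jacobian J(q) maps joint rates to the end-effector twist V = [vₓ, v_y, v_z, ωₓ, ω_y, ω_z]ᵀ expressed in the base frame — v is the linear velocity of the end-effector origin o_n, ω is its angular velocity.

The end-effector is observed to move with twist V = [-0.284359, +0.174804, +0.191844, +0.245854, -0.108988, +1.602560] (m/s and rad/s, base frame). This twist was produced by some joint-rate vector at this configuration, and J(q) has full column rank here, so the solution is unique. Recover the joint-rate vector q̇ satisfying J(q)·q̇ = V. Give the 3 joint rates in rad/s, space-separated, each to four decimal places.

o_n = [0.0247, 0.1385, -0.1345]
J₁: ẑ×o_n = [-0.1385, 0.0247, 0.0000], ω = ẑ
J2: z=[0.6018, -0.7986, 0.0000] o=[-0.5271, -0.3972, 0.0000] → [0.1075, 0.0810, 0.7631, 0.6018, -0.7986, 0.0000]
J3: z=[-0.1387, -0.1045, -0.9848] o=[-0.1496, -0.1127, -0.0834] → [0.2528, -0.1787, -0.0166, -0.1387, -0.1045, -0.9848]
q̇ = J⁺·V = [0.8610, 0.2350, -0.7530]

0.8610 0.2350 -0.7530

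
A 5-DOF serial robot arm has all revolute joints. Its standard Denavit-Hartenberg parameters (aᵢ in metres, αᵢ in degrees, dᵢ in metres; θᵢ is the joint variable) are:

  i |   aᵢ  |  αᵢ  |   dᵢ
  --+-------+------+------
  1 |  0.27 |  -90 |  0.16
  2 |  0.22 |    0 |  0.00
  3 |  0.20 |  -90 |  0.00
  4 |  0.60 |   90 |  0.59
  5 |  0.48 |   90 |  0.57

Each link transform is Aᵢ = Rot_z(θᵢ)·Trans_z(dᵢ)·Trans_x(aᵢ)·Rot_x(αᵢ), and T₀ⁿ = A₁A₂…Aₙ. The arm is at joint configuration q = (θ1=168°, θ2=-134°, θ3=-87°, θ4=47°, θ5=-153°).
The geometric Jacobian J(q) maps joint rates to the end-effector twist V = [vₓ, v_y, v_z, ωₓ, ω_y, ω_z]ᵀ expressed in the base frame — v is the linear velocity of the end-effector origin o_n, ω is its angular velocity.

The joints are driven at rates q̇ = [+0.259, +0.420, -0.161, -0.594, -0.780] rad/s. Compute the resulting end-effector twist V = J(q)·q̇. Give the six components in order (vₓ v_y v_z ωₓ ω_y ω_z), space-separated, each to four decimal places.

o_n = [0.6117, -0.3986, 0.1173]
J₁: ẑ×o_n = [0.3986, 0.6117, -0.0000], ω = ẑ
J2: z=[-0.2079, -0.9781, 0.0000] o=[-0.2641, 0.0561, 0.1600] → [0.0418, -0.0089, 0.9512, -0.2079, -0.9781, 0.0000]
J3: z=[-0.2079, -0.9781, 0.0000] o=[-0.1146, 0.0244, 0.3183] → [0.1966, -0.0418, 0.7984, -0.2079, -0.9781, 0.0000]
J4: z=[0.6417, -0.1364, 0.7547] o=[0.0330, -0.0070, 0.1870] → [0.3050, 0.4815, -0.1724, 0.6417, -0.1364, 0.7547]
J5: z=[0.3981, -0.7819, -0.4798] o=[0.8050, 0.2775, 0.3639] → [-0.1316, 0.1909, -0.4203, 0.3981, -0.7819, -0.4798]
V = J·q̇ = [0.0106, -0.2735, 0.7012, -0.7456, 0.4375, 0.1850]

0.0106 -0.2735 0.7012 -0.7456 0.4375 0.1850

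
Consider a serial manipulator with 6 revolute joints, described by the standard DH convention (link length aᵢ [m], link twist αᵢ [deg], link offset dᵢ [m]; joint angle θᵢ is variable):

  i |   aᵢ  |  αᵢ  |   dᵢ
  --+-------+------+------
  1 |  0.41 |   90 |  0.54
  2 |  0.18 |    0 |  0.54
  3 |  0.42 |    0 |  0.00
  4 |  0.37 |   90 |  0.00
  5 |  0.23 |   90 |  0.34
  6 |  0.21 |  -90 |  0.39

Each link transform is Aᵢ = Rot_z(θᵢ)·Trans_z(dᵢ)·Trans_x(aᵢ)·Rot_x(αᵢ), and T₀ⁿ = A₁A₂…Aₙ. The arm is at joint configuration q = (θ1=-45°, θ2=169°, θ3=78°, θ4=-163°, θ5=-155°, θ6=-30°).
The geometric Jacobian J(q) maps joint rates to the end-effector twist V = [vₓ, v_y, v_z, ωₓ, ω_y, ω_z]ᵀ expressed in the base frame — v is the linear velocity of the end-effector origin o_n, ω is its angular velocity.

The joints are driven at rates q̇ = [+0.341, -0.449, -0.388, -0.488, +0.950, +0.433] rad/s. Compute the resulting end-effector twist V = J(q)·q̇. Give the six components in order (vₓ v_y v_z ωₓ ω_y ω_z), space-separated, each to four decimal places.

o_n = [-0.3069, -0.7105, -0.0040]
J₁: ẑ×o_n = [0.7105, -0.3069, 0.0000], ω = ẑ
J2: z=[-0.7071, -0.7071, 0.0000] o=[0.2899, -0.2899, 0.5400] → [0.3847, -0.3847, -0.1247, -0.7071, -0.7071, 0.0000]
J3: z=[-0.7071, -0.7071, 0.0000] o=[-0.2169, -0.5468, 0.5743] → [0.4090, -0.4090, 0.0520, -0.7071, -0.7071, 0.0000]
J4: z=[-0.7071, -0.7071, 0.0000] o=[-0.3329, -0.4308, 0.1877] → [0.1356, -0.1356, 0.2161, -0.7071, -0.7071, 0.0000]
J5: z=[0.7032, -0.7032, -0.1045] o=[-0.3056, -0.4581, 0.5557] → [0.3672, 0.3938, -0.1784, 0.7032, -0.7032, -0.1045]
J6: z=[-0.6721, -0.6096, -0.4203] o=[-0.0131, -0.6131, 0.3129] → [0.1522, -0.0895, -0.1137, -0.6721, -0.6096, -0.4203]
V = J·q̇ = [0.2595, 0.6282, -0.2884, 1.3140, 0.0049, 0.0597]

0.2595 0.6282 -0.2884 1.3140 0.0049 0.0597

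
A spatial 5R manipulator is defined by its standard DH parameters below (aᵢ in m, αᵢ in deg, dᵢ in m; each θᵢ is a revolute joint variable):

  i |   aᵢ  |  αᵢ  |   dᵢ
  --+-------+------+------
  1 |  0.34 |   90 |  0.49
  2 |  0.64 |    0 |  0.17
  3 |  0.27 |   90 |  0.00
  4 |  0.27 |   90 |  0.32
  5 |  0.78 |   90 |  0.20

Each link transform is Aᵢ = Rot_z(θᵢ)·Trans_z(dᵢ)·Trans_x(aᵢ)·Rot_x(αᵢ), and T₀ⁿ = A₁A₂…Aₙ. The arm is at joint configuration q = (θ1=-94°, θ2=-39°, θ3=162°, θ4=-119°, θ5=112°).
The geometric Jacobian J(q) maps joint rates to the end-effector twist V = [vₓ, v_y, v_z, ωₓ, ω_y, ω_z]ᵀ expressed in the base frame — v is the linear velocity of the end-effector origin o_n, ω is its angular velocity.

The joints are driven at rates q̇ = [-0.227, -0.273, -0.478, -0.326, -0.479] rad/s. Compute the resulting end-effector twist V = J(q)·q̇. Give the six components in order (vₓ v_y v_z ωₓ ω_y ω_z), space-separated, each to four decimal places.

o_n = [-0.4011, -1.6306, 0.7442]
J₁: ẑ×o_n = [1.6306, -0.4011, 0.0000], ω = ẑ
J2: z=[-0.9976, 0.0698, 0.0000] o=[-0.0237, -0.3392, 0.4900] → [0.0177, 0.2535, 1.3146, -0.9976, 0.0698, 0.0000]
J3: z=[-0.9976, 0.0698, 0.0000] o=[-0.2280, -0.8235, 0.0872] → [0.0458, 0.6553, 0.8173, -0.9976, 0.0698, 0.0000]
J4: z=[-0.0585, -0.8366, 0.5446] o=[-0.2177, -0.6768, 0.3137] → [0.1593, -0.0747, -0.0976, -0.0585, -0.8366, 0.5446]
J5: z=[-0.5169, -0.4414, -0.7335] o=[-0.0059, -1.0321, 0.3782] → [-0.6006, 0.4791, 0.1349, -0.5169, -0.4414, -0.7335]
V = J·q̇ = [-0.1612, -0.4965, -0.7824, 1.0158, 0.4318, -0.0532]

-0.1612 -0.4965 -0.7824 1.0158 0.4318 -0.0532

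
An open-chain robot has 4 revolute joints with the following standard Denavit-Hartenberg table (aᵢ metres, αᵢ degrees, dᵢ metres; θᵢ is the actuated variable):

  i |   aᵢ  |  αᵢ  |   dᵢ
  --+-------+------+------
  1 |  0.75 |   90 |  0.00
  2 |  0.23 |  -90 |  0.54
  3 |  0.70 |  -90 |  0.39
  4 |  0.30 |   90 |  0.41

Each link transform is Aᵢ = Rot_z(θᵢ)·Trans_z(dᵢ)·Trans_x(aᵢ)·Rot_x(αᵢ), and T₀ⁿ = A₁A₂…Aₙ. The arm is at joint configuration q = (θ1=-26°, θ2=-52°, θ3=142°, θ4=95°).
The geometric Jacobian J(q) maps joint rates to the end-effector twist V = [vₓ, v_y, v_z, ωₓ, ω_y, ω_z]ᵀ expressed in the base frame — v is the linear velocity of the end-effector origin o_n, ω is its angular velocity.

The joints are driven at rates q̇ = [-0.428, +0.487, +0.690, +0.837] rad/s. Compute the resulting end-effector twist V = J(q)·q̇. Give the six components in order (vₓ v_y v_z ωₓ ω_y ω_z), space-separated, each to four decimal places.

o_n = [0.2359, -0.6138, 0.4922]
J₁: ẑ×o_n = [0.6138, 0.2359, -0.0000], ω = ẑ
J2: z=[-0.4384, -0.8988, 0.0000] o=[0.6741, -0.3288, 0.0000] → [-0.4424, 0.2158, -0.2689, -0.4384, -0.8988, 0.0000]
J3: z=[0.7083, -0.3454, 0.6157] o=[0.5646, -0.8762, -0.1812] → [-0.3942, -0.6794, 0.0723, 0.7083, -0.3454, 0.6157]
J4: z=[-0.6861, -0.5421, 0.4851] o=[0.7246, -0.4747, 0.4935] → [0.0682, -0.2380, -0.1695, -0.6861, -0.5421, 0.4851]
V = J·q̇ = [-0.6931, -0.6638, -0.2229, -0.2991, -1.1298, 0.4029]

-0.6931 -0.6638 -0.2229 -0.2991 -1.1298 0.4029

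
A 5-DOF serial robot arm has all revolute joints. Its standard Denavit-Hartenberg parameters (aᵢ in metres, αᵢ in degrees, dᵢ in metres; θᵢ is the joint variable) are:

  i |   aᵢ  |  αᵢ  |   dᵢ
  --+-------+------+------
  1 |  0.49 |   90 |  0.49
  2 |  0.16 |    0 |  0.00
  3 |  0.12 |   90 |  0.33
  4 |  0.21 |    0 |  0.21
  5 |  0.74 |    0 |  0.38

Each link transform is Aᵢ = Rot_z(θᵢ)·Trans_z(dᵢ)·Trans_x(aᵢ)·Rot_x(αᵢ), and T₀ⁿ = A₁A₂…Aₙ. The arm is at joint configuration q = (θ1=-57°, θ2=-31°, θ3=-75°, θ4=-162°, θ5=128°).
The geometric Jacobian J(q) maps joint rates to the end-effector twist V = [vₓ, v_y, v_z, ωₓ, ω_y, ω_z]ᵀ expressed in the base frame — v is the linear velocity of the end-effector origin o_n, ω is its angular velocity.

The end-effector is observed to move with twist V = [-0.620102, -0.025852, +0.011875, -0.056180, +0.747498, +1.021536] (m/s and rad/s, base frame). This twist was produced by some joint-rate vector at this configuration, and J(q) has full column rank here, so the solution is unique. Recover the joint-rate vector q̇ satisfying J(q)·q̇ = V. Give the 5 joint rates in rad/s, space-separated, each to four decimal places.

o_n = [0.0773, 0.1541, 0.0571]
J₁: ẑ×o_n = [-0.1541, 0.0773, 0.0000], ω = ẑ
J2: z=[-0.8387, -0.5446, 0.0000] o=[0.2669, -0.4109, 0.4900] → [0.2358, -0.3630, -0.5771, -0.8387, -0.5446, 0.0000]
J3: z=[-0.8387, -0.5446, 0.0000] o=[0.3416, -0.5260, 0.4076] → [0.1909, -0.2939, -0.7143, -0.8387, -0.5446, 0.0000]
J4: z=[-0.5235, 0.8062, 0.2756] o=[0.0468, -0.6780, 0.2922] → [-0.4189, -0.1147, -0.4602, -0.5235, 0.8062, 0.2756]
J5: z=[-0.5235, 0.8062, 0.2756] o=[0.0213, -0.5195, 0.5421] → [-0.5766, -0.2385, -0.3978, -0.5235, 0.8062, 0.2756]
q̇ = J⁺·V = [0.8330, 0.1000, -0.4600, -0.2100, 0.8940]

0.8330 0.1000 -0.4600 -0.2100 0.8940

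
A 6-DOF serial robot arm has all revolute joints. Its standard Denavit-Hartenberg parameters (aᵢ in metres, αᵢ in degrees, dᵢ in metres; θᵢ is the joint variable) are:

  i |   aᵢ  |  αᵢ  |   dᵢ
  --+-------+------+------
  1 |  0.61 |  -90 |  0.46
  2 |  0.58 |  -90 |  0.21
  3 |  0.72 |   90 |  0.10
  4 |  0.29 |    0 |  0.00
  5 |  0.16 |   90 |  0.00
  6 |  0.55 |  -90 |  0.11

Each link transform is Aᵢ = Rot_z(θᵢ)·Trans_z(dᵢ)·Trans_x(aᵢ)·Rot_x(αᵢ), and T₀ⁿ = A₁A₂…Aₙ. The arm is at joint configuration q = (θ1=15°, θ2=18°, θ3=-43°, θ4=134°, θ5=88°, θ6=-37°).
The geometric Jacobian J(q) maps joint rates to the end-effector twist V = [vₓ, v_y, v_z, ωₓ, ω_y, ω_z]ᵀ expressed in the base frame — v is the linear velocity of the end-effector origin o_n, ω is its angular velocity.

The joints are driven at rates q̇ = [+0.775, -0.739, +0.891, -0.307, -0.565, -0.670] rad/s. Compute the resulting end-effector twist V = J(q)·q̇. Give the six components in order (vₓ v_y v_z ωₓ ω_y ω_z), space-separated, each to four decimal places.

o_n = [1.3407, 0.3258, 0.2212]
J₁: ẑ×o_n = [-0.3258, 1.3407, 0.0000], ω = ẑ
J2: z=[-0.2588, 0.9659, 0.0000] o=[0.5892, 0.1579, 0.4600] → [-0.2307, -0.0618, -0.7693, -0.2588, 0.9659, 0.0000]
J3: z=[-0.2985, -0.0800, -0.9511] o=[1.0677, 0.5035, 0.2808] → [-0.1643, -0.2774, 0.0749, -0.2985, -0.0800, -0.9511]
J4: z=[-0.8158, 0.5386, 0.2107] o=[1.3945, 1.0994, 0.0229] → [0.2698, 0.1504, 0.6601, -0.8158, 0.5386, 0.2107]
J5: z=[-0.8158, 0.5386, 0.2107] o=[1.2324, 0.9138, -0.1299] → [0.3130, 0.3093, 0.4214, -0.8158, 0.5386, 0.2107]
J6: z=[-0.5533, -0.6207, -0.5555] o=[1.2055, 0.8226, -0.0012] → [-0.4141, 0.0480, 0.3588, -0.5533, -0.6207, -0.5555]
V = J·q̇ = [-0.2106, 0.5845, -0.0459, 1.0074, -0.8388, 0.1161]

-0.2106 0.5845 -0.0459 1.0074 -0.8388 0.1161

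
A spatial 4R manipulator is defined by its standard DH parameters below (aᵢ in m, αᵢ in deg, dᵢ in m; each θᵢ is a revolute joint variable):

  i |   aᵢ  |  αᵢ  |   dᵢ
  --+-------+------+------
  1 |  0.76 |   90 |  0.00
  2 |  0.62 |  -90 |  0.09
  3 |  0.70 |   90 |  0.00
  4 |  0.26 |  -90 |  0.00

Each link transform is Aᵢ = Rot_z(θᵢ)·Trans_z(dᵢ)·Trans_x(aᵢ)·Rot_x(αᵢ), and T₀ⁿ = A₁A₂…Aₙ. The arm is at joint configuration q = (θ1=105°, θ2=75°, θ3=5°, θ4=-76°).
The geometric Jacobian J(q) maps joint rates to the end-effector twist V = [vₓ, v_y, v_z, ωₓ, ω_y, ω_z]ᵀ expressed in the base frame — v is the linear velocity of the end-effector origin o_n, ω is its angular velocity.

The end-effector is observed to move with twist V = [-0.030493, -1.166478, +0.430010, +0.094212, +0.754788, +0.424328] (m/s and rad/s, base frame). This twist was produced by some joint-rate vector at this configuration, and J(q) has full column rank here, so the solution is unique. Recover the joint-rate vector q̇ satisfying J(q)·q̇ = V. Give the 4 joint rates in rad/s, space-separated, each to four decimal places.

0.6690 0.9030 -0.7440 -0.6190

o_n = [-0.3295, 1.3206, 1.2677]
J₁: ẑ×o_n = [-1.3206, -0.3295, 0.0000], ω = ẑ
J2: z=[0.9659, 0.2588, 0.0000] o=[-0.1967, 0.7341, 0.0000] → [0.3281, -1.2245, 0.6009, 0.9659, 0.2588, 0.0000]
J3: z=[0.2500, -0.9330, 0.2588] o=[-0.1513, 0.9124, 0.5989] → [-0.7296, -0.2133, -0.0642, 0.2500, -0.9330, 0.2588]
J4: z=[0.9564, 0.2796, 0.0842] o=[-0.2569, 1.0709, 1.2724] → [-0.0223, -0.0015, 0.2590, 0.9564, 0.2796, 0.0842]
q̇ = J⁺·V = [0.6690, 0.9030, -0.7440, -0.6190]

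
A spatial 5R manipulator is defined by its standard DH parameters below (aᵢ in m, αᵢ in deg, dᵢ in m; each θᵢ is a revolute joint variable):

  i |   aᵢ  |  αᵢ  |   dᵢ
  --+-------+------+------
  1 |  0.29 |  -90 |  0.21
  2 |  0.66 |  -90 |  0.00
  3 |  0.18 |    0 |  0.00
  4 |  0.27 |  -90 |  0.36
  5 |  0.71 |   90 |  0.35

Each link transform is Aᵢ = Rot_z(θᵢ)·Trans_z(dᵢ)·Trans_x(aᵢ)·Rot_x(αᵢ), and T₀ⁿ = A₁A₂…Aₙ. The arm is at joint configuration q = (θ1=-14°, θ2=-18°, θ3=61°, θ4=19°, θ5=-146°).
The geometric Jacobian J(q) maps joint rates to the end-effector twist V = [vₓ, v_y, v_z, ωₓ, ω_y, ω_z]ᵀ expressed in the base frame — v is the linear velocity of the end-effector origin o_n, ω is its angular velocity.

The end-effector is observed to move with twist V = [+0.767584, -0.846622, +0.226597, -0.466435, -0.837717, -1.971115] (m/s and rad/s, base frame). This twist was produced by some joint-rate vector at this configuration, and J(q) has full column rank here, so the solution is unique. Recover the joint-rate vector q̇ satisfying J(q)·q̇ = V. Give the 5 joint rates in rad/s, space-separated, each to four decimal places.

o_n = [0.8519, -0.1139, -0.4027]
J₁: ẑ×o_n = [0.1139, 0.8519, -0.0000], ω = ẑ
J2: z=[0.2419, 0.9703, 0.0000] o=[0.2814, -0.0702, 0.2100] → [-0.5945, 0.1482, -0.5642, 0.2419, 0.9703, 0.0000]
J3: z=[0.2998, -0.0748, -0.9511] o=[0.8904, -0.2220, 0.4140] → [0.1639, 0.2815, 0.0295, 0.2998, -0.0748, -0.9511]
J4: z=[0.2998, -0.0748, -0.9511] o=[0.9329, -0.3948, 0.4409] → [0.3302, 0.3299, 0.0782, 0.2998, -0.0748, -0.9511]
J5: z=[-0.9508, 0.0581, -0.3043] o=[1.0198, -0.6905, 0.1130] → [0.1455, -0.4392, -0.5385, -0.9508, 0.0581, -0.3043]
q̇ = J⁺·V = [-0.9110, -0.8260, 0.0640, 0.8670, 0.5740]

-0.9110 -0.8260 0.0640 0.8670 0.5740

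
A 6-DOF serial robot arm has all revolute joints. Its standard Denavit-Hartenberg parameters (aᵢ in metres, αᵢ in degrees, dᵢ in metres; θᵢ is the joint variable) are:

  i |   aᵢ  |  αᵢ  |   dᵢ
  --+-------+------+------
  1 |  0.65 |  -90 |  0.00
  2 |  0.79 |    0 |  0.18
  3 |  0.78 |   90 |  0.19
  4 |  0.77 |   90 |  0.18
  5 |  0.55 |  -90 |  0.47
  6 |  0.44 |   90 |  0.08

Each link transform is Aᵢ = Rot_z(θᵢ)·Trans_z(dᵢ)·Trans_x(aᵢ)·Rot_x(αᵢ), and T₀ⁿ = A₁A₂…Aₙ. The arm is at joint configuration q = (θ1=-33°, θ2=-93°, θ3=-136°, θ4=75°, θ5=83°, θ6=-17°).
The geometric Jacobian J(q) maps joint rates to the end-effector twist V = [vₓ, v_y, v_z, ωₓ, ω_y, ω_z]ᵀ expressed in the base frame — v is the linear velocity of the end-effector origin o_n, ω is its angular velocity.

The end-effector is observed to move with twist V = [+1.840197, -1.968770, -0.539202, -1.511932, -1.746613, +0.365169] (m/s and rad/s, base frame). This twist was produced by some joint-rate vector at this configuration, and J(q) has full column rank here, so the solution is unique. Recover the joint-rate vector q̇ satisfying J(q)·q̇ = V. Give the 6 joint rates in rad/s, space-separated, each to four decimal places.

o_n = [0.9206, 0.5902, -1.1508]
J₁: ẑ×o_n = [-0.5902, 0.9206, 0.0000], ω = ẑ
J2: z=[0.5446, 0.8387, 0.0000] o=[0.5451, -0.3540, 0.0000] → [-0.9651, 0.6268, 0.1994, 0.5446, 0.8387, 0.0000]
J3: z=[0.5446, 0.8387, 0.0000] o=[0.6085, -0.1805, 0.7889] → [-1.6268, 1.0564, 0.1580, 0.5446, 0.8387, 0.0000]
J4: z=[0.6330, -0.4110, -0.6561] o=[0.2828, 0.2575, 0.2002] → [0.7736, 0.4367, 0.4728, 0.6330, -0.4110, -0.6561]
J5: z=[-0.6724, 0.1281, -0.7290] o=[0.6922, 0.8785, -0.0683] → [-0.3488, -0.8945, 0.1646, -0.6724, 0.1281, -0.7290]
J6: z=[-0.3037, -0.9459, 0.1139] o=[0.7474, 0.7748, -0.7821] → [0.3698, -0.0922, 0.2199, -0.3037, -0.9459, 0.1139]
q̇ = J⁺·V = [-0.5430, -0.7840, -0.6530, -0.9510, -0.2410, 0.9530]

-0.5430 -0.7840 -0.6530 -0.9510 -0.2410 0.9530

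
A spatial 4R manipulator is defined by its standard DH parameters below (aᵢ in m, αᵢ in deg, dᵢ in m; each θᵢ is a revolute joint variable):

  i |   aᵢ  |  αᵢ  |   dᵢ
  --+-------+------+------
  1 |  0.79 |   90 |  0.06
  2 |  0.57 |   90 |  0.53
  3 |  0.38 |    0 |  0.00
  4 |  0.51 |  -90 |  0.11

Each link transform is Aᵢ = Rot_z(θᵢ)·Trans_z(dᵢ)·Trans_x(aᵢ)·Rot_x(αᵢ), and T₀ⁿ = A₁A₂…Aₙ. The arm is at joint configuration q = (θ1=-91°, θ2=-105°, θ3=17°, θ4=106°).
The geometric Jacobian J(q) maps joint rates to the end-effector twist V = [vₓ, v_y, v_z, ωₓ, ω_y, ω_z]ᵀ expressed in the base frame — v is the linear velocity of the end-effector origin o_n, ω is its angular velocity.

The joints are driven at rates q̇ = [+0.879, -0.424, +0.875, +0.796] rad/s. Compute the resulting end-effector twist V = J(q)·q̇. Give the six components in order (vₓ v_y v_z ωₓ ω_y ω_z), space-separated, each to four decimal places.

0.5824 -0.9035 0.9013 0.4521 1.6064 1.3115

o_n = [-1.0776, -0.4953, -0.5448]
J₁: ẑ×o_n = [0.4953, -1.0776, 0.0000], ω = ẑ
J2: z=[-0.9998, 0.0175, 0.0000] o=[-0.0138, -0.7899, 0.0600] → [-0.0106, -0.6047, -0.2759, -0.9998, 0.0175, 0.0000]
J3: z=[0.0169, 0.9658, 0.2588] o=[-0.5411, -0.6331, -0.4906] → [-0.0881, -0.1379, 0.5205, 0.0169, 0.9658, 0.2588]
J4: z=[0.0169, 0.9658, 0.2588] o=[-0.6506, -0.5371, -0.8416] → [0.2758, -0.1155, 0.4131, 0.0169, 0.9658, 0.2588]
V = J·q̇ = [0.5824, -0.9035, 0.9013, 0.4521, 1.6064, 1.3115]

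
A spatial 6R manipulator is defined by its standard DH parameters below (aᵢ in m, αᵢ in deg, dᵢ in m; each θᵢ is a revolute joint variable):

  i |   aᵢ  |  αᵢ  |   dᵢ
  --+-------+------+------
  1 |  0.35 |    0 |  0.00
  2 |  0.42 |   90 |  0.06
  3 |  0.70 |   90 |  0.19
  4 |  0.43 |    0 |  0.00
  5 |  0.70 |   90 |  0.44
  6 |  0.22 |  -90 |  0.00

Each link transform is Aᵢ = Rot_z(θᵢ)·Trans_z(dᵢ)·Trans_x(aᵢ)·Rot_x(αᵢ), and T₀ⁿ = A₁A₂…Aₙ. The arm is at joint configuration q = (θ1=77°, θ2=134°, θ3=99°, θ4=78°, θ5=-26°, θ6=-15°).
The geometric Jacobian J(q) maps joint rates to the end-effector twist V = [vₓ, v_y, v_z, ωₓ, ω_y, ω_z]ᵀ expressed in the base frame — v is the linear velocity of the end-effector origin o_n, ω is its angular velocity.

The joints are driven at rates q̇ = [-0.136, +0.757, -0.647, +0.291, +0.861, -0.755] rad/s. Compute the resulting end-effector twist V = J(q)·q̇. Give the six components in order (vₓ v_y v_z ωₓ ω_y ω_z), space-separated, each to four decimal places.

-1.5715 -0.6622 -1.0983 -0.9612 -0.7901 0.2136

o_n = [-1.1092, 1.1785, 1.4545]
J₁: ẑ×o_n = [-1.1785, -1.1092, 0.0000], ω = ẑ
J2: z=[0.0000, 0.0000, 1.0000] o=[0.0787, 0.3410, 0.0000] → [-0.8374, -1.1880, 0.0000, 0.0000, 0.0000, 1.0000]
J3: z=[-0.5150, 0.8572, 0.0000] o=[-0.2813, 0.1247, 0.0600] → [1.1953, 0.7182, 0.1670, -0.5150, 0.8572, 0.0000]
J4: z=[-0.8466, -0.5087, 0.1564] o=[-0.2853, 0.3440, 0.7514] → [-0.4882, 0.4664, -1.1256, -0.8466, -0.5087, 0.1564]
J5: z=[-0.8466, -0.5087, 0.1564] o=[-0.4899, 0.7117, 0.8397] → [-0.3858, 0.4236, -0.7102, -0.8466, -0.5087, 0.1564]
J6: z=[0.4228, -0.4642, 0.7783] o=[-1.0887, 0.9954, 1.3342] → [-0.1983, -0.0668, 0.0679, 0.4228, -0.4642, 0.7783]
V = J·q̇ = [-1.5715, -0.6622, -1.0983, -0.9612, -0.7901, 0.2136]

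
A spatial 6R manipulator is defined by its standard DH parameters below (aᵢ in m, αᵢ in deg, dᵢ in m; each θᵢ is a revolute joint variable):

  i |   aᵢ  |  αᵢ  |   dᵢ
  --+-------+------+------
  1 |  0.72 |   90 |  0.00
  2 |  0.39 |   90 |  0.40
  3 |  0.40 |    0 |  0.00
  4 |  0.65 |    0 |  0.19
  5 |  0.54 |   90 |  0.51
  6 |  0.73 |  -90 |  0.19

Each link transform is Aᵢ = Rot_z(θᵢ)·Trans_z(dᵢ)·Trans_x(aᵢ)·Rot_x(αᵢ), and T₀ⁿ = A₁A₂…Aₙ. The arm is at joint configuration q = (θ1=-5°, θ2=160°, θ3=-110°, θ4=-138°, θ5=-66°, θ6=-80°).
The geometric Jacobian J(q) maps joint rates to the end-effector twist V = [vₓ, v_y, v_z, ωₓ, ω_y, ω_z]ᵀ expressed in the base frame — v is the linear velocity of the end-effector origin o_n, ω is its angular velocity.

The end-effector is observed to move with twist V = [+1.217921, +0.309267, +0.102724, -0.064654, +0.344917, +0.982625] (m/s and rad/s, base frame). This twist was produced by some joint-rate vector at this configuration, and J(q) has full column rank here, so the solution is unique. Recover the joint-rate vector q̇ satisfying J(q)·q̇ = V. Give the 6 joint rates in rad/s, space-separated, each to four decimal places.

o_n = [0.0553, -0.9830, 0.1907]
J₁: ẑ×o_n = [0.9830, 0.0553, -0.0000], ω = ẑ
J2: z=[-0.0872, -0.9962, 0.0000] o=[0.7173, -0.0628, 0.0000] → [-0.1900, 0.0166, -0.5793, -0.0872, -0.9962, 0.0000]
J3: z=[0.3407, -0.0298, 0.9397] o=[0.3173, -0.4293, 0.1334] → [0.5186, -0.2658, -0.1965, 0.3407, -0.0298, 0.9397]
J4: z=[0.3407, -0.0298, 0.9397] o=[0.4781, -0.0660, 0.0866] → [0.8585, -0.4328, -0.3250, 0.3407, -0.0298, 0.9397]
J5: z=[0.3407, -0.0298, 0.9397] o=[0.7183, -0.6920, 0.1819] → [0.2732, -0.6260, -0.1189, 0.3407, -0.0298, 0.9397]
J6: z=[-0.6128, 0.7509, 0.2460] o=[0.5070, -1.0635, 0.7894] → [-0.4694, -0.4781, 0.2899, -0.6128, 0.7509, 0.2460]
q̇ = J⁺·V = [0.9940, -0.2560, 0.7250, 0.1390, -0.9070, 0.1180]

0.9940 -0.2560 0.7250 0.1390 -0.9070 0.1180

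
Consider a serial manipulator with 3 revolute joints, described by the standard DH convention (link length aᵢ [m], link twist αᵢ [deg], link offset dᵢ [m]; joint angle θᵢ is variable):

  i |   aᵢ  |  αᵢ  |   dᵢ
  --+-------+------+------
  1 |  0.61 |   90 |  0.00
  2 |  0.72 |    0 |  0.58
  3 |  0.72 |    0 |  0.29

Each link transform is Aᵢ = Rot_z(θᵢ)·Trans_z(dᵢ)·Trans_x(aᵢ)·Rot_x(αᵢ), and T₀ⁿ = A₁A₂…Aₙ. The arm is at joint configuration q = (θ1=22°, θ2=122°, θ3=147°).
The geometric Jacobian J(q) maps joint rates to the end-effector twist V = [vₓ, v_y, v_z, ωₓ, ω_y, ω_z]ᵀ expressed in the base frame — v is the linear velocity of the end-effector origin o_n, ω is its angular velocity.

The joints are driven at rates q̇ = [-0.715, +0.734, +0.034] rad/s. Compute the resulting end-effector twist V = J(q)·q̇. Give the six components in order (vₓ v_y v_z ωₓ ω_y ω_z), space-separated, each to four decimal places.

-0.4219 -0.3369 -0.2897 0.2877 -0.7121 -0.7150

o_n = [0.5261, -0.7258, -0.1093]
J₁: ẑ×o_n = [0.7258, 0.5261, -0.0000], ω = ẑ
J2: z=[0.3746, -0.9272, 0.0000] o=[0.5656, 0.2285, 0.0000] → [0.1013, 0.0409, -0.3941, 0.3746, -0.9272, 0.0000]
J3: z=[0.3746, -0.9272, 0.0000] o=[0.4291, -0.4522, 0.6106] → [0.6675, 0.2697, -0.0126, 0.3746, -0.9272, 0.0000]
V = J·q̇ = [-0.4219, -0.3369, -0.2897, 0.2877, -0.7121, -0.7150]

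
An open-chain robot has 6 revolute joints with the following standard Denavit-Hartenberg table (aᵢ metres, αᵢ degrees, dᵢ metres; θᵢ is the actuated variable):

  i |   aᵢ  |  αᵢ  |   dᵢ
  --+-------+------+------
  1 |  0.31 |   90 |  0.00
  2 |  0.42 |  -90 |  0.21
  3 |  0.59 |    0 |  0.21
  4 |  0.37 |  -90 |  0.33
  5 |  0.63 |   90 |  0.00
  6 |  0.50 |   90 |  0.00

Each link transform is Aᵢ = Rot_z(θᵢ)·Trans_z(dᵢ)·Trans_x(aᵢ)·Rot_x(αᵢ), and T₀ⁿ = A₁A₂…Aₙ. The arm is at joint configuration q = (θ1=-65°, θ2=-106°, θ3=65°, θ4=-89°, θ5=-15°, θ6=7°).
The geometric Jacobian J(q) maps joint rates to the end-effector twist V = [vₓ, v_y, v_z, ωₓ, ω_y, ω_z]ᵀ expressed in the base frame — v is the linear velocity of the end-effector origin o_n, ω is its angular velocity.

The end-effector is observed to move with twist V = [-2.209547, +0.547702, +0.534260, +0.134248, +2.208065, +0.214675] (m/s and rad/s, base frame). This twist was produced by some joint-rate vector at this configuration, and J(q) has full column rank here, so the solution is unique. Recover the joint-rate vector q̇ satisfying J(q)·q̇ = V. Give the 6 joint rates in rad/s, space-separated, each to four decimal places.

0.2810 -0.2710 -0.1540 -0.8420 0.9600 -0.8850

o_n = [0.0401, -0.5891, -2.1767]
J₁: ẑ×o_n = [0.5891, 0.0401, -0.0000], ω = ẑ
J2: z=[-0.9063, -0.4226, 0.0000] o=[0.1310, -0.2810, 0.0000] → [0.9199, -1.9728, 0.2409, -0.9063, -0.4226, 0.0000]
J3: z=[0.4062, -0.8712, -0.2756] o=[-0.1082, -0.2648, -0.4037] → [1.4552, 0.6794, -0.0025, 0.4062, -0.8712, -0.2756]
J4: z=[0.4062, -0.8712, -0.2756] o=[0.4326, -0.1595, -0.7013] → [1.1669, 0.7076, -0.5165, 0.4062, -0.8712, -0.2756]
J5: z=[0.7806, 0.4877, -0.3910] o=[0.3909, -0.4261, -1.1172] → [-0.5804, 0.9642, 0.0439, 0.7806, 0.4877, -0.3910]
J6: z=[0.5154, -0.8561, -0.0390] o=[0.1681, -0.5339, -1.6965] → [0.4089, 0.2525, -0.1380, 0.5154, -0.8561, -0.0390]
q̇ = J⁺·V = [0.2810, -0.2710, -0.1540, -0.8420, 0.9600, -0.8850]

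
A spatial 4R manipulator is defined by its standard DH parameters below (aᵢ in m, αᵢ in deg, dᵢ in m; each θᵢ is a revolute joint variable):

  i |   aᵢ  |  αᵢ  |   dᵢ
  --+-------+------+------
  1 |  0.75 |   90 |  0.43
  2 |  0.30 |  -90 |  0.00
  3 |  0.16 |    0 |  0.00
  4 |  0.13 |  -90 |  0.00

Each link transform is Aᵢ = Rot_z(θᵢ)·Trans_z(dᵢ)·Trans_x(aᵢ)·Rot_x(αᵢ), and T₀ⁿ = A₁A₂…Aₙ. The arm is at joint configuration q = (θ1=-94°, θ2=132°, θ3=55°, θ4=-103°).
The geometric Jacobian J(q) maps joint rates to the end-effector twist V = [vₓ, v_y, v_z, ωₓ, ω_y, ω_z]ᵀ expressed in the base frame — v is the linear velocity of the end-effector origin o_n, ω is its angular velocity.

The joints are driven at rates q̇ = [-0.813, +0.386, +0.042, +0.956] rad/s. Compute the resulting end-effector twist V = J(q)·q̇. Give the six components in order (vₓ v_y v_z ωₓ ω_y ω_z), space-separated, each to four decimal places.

o_n = [0.0044, -0.4310, 0.7858]
J₁: ẑ×o_n = [0.4310, 0.0044, -0.0000], ω = ẑ
J2: z=[-0.9976, 0.0698, 0.0000] o=[-0.0523, -0.7482, 0.4300] → [0.0248, 0.3549, -0.3204, -0.9976, 0.0698, 0.0000]
J3: z=[0.0518, 0.7413, -0.6691] o=[-0.0383, -0.5479, 0.6529] → [0.1767, -0.0355, -0.0256, 0.0518, 0.7413, -0.6691]
J4: z=[0.0518, 0.7413, -0.6691] o=[0.0967, -0.4958, 0.7211] → [0.0913, 0.0584, 0.0718, 0.0518, 0.7413, -0.6691]
V = J·q̇ = [-0.2461, 0.1878, -0.0561, -0.3333, 0.7668, -1.4808]

-0.2461 0.1878 -0.0561 -0.3333 0.7668 -1.4808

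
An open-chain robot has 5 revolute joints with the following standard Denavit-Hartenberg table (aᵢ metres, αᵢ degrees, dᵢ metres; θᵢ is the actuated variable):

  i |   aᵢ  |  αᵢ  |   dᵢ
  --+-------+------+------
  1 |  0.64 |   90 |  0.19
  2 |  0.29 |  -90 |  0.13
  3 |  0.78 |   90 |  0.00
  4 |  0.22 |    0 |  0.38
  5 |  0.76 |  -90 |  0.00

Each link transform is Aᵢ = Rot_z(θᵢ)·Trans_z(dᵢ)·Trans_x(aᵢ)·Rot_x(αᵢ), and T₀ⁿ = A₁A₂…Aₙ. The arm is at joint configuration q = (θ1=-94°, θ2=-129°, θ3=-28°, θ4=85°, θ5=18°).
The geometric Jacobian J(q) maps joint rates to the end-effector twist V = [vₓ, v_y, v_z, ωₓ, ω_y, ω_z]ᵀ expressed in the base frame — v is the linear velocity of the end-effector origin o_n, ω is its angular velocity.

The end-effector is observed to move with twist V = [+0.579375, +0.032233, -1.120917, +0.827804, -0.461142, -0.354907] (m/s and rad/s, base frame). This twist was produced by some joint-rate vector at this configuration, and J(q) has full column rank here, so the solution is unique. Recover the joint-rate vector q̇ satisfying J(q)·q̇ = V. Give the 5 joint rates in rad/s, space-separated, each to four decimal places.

0.6420 0.1230 0.9400 -0.1190 -0.9920

o_n = [-0.8260, -0.9111, -0.9317]
J₁: ẑ×o_n = [0.9111, -0.8260, 0.0000], ω = ẑ
J2: z=[-0.9976, 0.0698, 0.0000] o=[-0.0446, -0.6384, 0.1900] → [-0.0782, -1.1190, 0.3265, -0.9976, 0.0698, 0.0000]
J3: z=[-0.0542, -0.7753, -0.6293] o=[-0.1616, -0.4473, -0.0354] → [0.4030, 0.3695, -0.4899, -0.0542, -0.7753, -0.6293]
J4: z=[-0.9014, -0.2331, 0.3648] o=[-0.4967, 0.0106, -0.5706] → [0.4205, -0.4457, 0.7540, -0.9014, -0.2331, 0.3648]
J5: z=[-0.9014, -0.2331, 0.3648] o=[-0.8593, -0.2367, -0.5830] → [0.3274, -0.3022, 0.6157, -0.9014, -0.2331, 0.3648]
q̇ = J⁺·V = [0.6420, 0.1230, 0.9400, -0.1190, -0.9920]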